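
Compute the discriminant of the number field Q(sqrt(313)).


For K = Q(sqrt(d)) with d squarefree: disc(K) = d if d = 1 mod 4, and disc(K) = 4d if d = 2 or 3 mod 4.
Here d = 313, and d mod 4 = 1.
d = 1 mod 4 (O_K = Z[(1+sqrt(d))/2]), so disc(K) = d = 313

313


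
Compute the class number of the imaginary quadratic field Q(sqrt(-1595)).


K = Q(sqrt(-1595)). d mod 4 = 1, so D = disc(K) = d = -1595
h(K) equals the number of primitive reduced positive-definite forms (a, b, c) = a*x^2 + b*x*y + c*y^2 with b^2 - 4ac = D,
where reduced means |b| <= a <= c, with b >= 0 whenever |b| = a or a = c, and primitive means gcd(a, b, c) = 1.
Reduced forces 3a^2 <= |D| = 1595, so 1 <= a <= 23; b must have the parity of D, and c = (b^2 - D)/(4a) must be an integer >= a.
Enumerate a = 1..23, b in [-a, a]:
  a=1: (1, 1, 399)  [1]
  a=2: none
  a=3: (3, -1, 133), (3, 1, 133)  [2]
  a=4: none
  a=5: (5, 5, 81)  [1]
  a=6: none
  a=7: (7, -1, 57), (7, 1, 57)  [2]
  a=8: none
  a=9: (9, -5, 45), (9, 5, 45)  [2]
  a=10: none
  a=11: (11, 11, 39)  [1]
  a=12: none
  a=13: (13, -11, 33), (13, 11, 33)  [2]
  a=14: none
  a=15: (15, -5, 27), (15, 5, 27)  [2]
  a=16..18: none
  a=19: (19, -1, 21), (19, 1, 21)  [2]
  a=20: none
  a=21: (21, 13, 21)  [1]
  a=22..23: none
Total reduced forms: 1 + 2 + 1 + 2 + 2 + 1 + 2 + 2 + 2 + 1 = 16
h = 16

16


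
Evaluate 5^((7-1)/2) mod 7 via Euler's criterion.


p = 7 is prime and the exponent is (p-1)/2 = 3, so by Euler's criterion 5^3 = (5/7) = +1 or -1 mod 7.
Compute by square-and-multiply:
  3 = 2 + 1 (binary 11)
  Repeated squaring mod 7: 5^1 = 5, 5^2 = 4
  5^3 = 5^2 * 5^1 = 4 * 5 mod 7
    4 * 5 = 20 = 6 mod 7
  5^3 = 6 mod 7
Result 6 = p - 1 = -1 mod 7: 5 is a quadratic non-residue mod 7. As a residue in [0, p-1] the value is 6.
5^3 mod 7 = 6

6


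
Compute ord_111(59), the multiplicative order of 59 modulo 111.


We want ord_111(59), the smallest k >= 1 with 59^k = 1 mod 111.
n = 111 = 3 * 37, phi(111) = 72; the order divides phi(n).
Divisors of 72: 1, 2, 3, 4, 6, 8, 9, 12, 18, 24, 36, 72
Repeated squaring mod 111: 59^1 = 59, 59^2 = 40, 59^4 = 46, 59^8 = 7, 59^16 = 49, 59^32 = 70, 59^64 = 16
Test divisors in increasing order:
  k=1: 59^1 = 59 mod 111
  k=2: 59^2 = 40 mod 111
  k=3: 59^3 = 40 * 59 = 29 mod 111
  k=4: 59^4 = 46 mod 111
  k=6: 59^6 = 46 * 40 = 64 mod 111
  k=8: 59^8 = 7 mod 111
  k=9: 59^9 = 7 * 59 = 80 mod 111
  k=12: 59^12 = 7 * 46 = 100 mod 111
  k=18: 59^18 = 49 * 40 = 73 mod 111
  k=24: 59^24 = 49 * 7 = 10 mod 111
  k=36: 59^36 = 70 * 46 = 1 mod 111  <- first divisor giving 1
Order = 36

36


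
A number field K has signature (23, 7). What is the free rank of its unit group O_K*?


By Dirichlet's unit theorem:
rank = r1 + r2 - 1
= 23 + 7 - 1
= 29

29


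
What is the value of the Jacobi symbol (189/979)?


Compute (189/979) via quadratic reciprocity:
  reciprocity: (189/979) -> +(979/189)
  reduce: (34/189)
  pull out 2: (2/189) = -1  (since 189 mod 8 = 5)
  reciprocity: (17/189) -> +(189/17)
  reduce: (2/17)
  pull out 2: (2/17) = +1  (since 17 mod 8 = 1)
  (1/17) = 1
Product of signs = -1

-1


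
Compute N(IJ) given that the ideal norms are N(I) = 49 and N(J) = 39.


N(IJ) = N(I) * N(J)
= 49 * 39
= 1911

1911


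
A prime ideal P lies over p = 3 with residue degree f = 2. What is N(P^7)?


N(P^a) = p^(a*f)
= 3^(7*2)
= 3^14
= 4782969

4782969


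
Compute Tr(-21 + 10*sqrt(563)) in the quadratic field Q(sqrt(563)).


Tr(a + b*sqrt(d)) = (a + b*sqrt(d)) + (a - b*sqrt(d)) = 2a
= 2 * (-21)
= -42

-42


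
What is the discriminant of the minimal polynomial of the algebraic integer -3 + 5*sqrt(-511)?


The element -3 + 5*sqrt(-511) has minimal polynomial:
x^2 + 6*x + 12784
Discriminant = (6)^2 - 4*(12784)
= 36 - 51136
= -51100

-51100


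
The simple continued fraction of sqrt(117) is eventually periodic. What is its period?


Run the CF algorithm for sqrt(117).
a_0 = floor(sqrt(117)) = 10; set m_0=0, q_0=1.
Recurrence: m' = q*a - m,  q' = (d - m'^2)/q,  a' = floor((a_0 + m')/q').
  step 1: m=10, q=17, a=1
  step 2: m=7, q=4, a=4
  step 3: m=9, q=9, a=2
  step 4: m=9, q=4, a=4
  step 5: m=7, q=17, a=1
  step 6: m=10, q=1, a=20
a_6 = 2*a_0 = 20, so the period closes here.
sqrt(117) = [10; 1, 4, 2, 4, 1, 20]
Period length = 6

6


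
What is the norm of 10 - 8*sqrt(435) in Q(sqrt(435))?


N(a + b*sqrt(d)) = a^2 - d*b^2
= (10)^2 - (435)*(-8)^2
= 100 - 27840
= -27740

-27740


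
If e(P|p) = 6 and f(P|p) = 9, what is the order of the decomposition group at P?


|D_P| = e * f
= 6 * 9
= 54

54


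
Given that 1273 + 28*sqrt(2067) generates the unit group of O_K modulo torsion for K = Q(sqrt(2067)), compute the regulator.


epsilon = 1273 + 28*sqrt(2067)
= 2545.9996
R = ln(2545.9996)
= 7.8423

7.8423


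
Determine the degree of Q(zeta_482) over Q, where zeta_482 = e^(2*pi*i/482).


The degree equals Euler's totient phi(482).
482 = 2 * 241
phi(482) = 240

240


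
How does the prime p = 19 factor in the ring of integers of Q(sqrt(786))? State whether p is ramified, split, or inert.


K = Q(sqrt(786)). Since d mod 4 = 2, disc(K) = 3144.
Check p | disc: 3144 mod 19 = 9.
p does not divide disc. Compute Legendre symbol (d/p):
7^((19-1)/2) mod 19 = 1
(d/p) = 1, so p splits: (p) = P*P' with e=1, f=1, g=2.
Therefore p is split.

split


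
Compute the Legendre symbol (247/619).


p = 619 is prime, so compute (247/619) with the reciprocity algorithm (Jacobi-symbol steps: pull out 2s via (2/n), flip via reciprocity, reduce):
  reciprocity: (247/619) -> -(619/247)
  reduce: (125/247)
  reciprocity: (125/247) -> +(247/125)
  reduce: (122/125)
  pull out 2: (2/125) = -1  (since 125 mod 8 = 5)
  reciprocity: (61/125) -> +(125/61)
  reduce: (3/61)
  reciprocity: (3/61) -> +(61/3)
  reduce: (1/3)
  (1/3) = 1
Product of signs = 1
(247/619) = 1

1


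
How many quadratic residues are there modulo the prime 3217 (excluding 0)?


For prime p, the number of non-zero quadratic residues is (p-1)/2.
= (3217-1)/2
= 1608

1608


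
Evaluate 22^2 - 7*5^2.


x^2 - d*y^2
= 22^2 - 7*5^2
= 484 - 175
= 309

309


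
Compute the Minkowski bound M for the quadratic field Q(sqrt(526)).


d = 526, d mod 4 = 2, so disc(K) = 4d = 2104; |disc(K)| = 2104
Real quadratic field, so n = 2, s = r2 = 0, r1 = 2
M = (n!/n^n) * (4/pi)^s * sqrt(|disc(K)|) = (2!/2^2) * (4/pi)^0 * sqrt(2104)
= 0.5 * 1.000000 * 45.869380
= 22.9347

22.9347


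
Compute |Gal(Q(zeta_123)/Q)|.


|Gal(Q(zeta_123)/Q)| = phi(123)
= 80

80


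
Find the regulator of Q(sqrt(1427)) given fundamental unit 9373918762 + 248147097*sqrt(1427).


epsilon = 9373918762 + 248147097*sqrt(1427)
= 1.8748e+10
R = ln(1.8748e+10)
= 23.6543

23.6543


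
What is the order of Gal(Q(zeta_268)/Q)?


|Gal(Q(zeta_268)/Q)| = phi(268)
= 132

132


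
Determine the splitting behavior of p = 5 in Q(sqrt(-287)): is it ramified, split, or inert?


K = Q(sqrt(-287)). Since d mod 4 = 1, disc(K) = -287.
Check p | disc: -287 mod 5 = 3.
p does not divide disc. Compute Legendre symbol (d/p):
3^((5-1)/2) mod 5 = -1
(d/p) = -1, so p is inert: (p) stays prime with e=1, f=2, g=1.
Therefore p is inert.

inert


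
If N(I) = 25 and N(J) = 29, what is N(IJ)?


N(IJ) = N(I) * N(J)
= 25 * 29
= 725

725


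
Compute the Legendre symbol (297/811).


p = 811 is prime, so compute (297/811) with the reciprocity algorithm (Jacobi-symbol steps: pull out 2s via (2/n), flip via reciprocity, reduce):
  reciprocity: (297/811) -> +(811/297)
  reduce: (217/297)
  reciprocity: (217/297) -> +(297/217)
  reduce: (80/217)
  pull out 2: (2/217) = +1  (since 217 mod 8 = 1)
  pull out 2: (2/217) = +1  (since 217 mod 8 = 1)
  pull out 2: (2/217) = +1  (since 217 mod 8 = 1)
  pull out 2: (2/217) = +1  (since 217 mod 8 = 1)
  reciprocity: (5/217) -> +(217/5)
  reduce: (2/5)
  pull out 2: (2/5) = -1  (since 5 mod 8 = 5)
  (1/5) = 1
Product of signs = -1
(297/811) = -1

-1


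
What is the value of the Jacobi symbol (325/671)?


Compute (325/671) via quadratic reciprocity:
  reciprocity: (325/671) -> +(671/325)
  reduce: (21/325)
  reciprocity: (21/325) -> +(325/21)
  reduce: (10/21)
  pull out 2: (2/21) = -1  (since 21 mod 8 = 5)
  reciprocity: (5/21) -> +(21/5)
  reduce: (1/5)
  (1/5) = 1
Product of signs = -1

-1


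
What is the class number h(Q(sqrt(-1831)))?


K = Q(sqrt(-1831)). d mod 4 = 1, so D = disc(K) = d = -1831
h(K) equals the number of primitive reduced positive-definite forms (a, b, c) = a*x^2 + b*x*y + c*y^2 with b^2 - 4ac = D,
where reduced means |b| <= a <= c, with b >= 0 whenever |b| = a or a = c, and primitive means gcd(a, b, c) = 1.
Reduced forces 3a^2 <= |D| = 1831, so 1 <= a <= 24; b must have the parity of D, and c = (b^2 - D)/(4a) must be an integer >= a.
Enumerate a = 1..24, b in [-a, a]:
  a=1: (1, 1, 458)  [1]
  a=2: (2, -1, 229), (2, 1, 229)  [2]
  a=3: none
  a=4: (4, -3, 115), (4, 3, 115)  [2]
  a=5: (5, -3, 92), (5, 3, 92)  [2]
  a=6..7: none
  a=8: (8, -5, 58), (8, 5, 58)  [2]
  a=9: none
  a=10: (10, -7, 47), (10, -3, 46), (10, 3, 46), (10, 7, 47)  [4]
  a=11..15: none
  a=16: (16, -5, 29), (16, 5, 29)  [2]
  a=17..19: none
  a=20: (20, -13, 25), (20, -3, 23), (20, 3, 23), (20, 13, 25)  [4]
  a=21..24: none
Total reduced forms: 1 + 2 + 2 + 2 + 2 + 4 + 2 + 4 = 19
h = 19

19


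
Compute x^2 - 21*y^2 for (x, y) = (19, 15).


x^2 - d*y^2
= 19^2 - 21*15^2
= 361 - 4725
= -4364

-4364


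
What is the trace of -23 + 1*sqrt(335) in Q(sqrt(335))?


Tr(a + b*sqrt(d)) = (a + b*sqrt(d)) + (a - b*sqrt(d)) = 2a
= 2 * (-23)
= -46

-46


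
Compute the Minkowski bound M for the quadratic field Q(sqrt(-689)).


d = -689, d mod 4 = 3, so disc(K) = 4d = -2756; |disc(K)| = 2756
Imaginary quadratic field, so n = 2, s = r2 = 1, r1 = 0
M = (n!/n^n) * (4/pi)^s * sqrt(|disc(K)|) = (2!/2^2) * (4/pi)^1 * sqrt(2756)
= 0.5 * 1.273240 * 52.497619
= 33.4210

33.4210


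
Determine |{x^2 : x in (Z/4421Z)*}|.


For prime p, the number of non-zero quadratic residues is (p-1)/2.
= (4421-1)/2
= 2210

2210


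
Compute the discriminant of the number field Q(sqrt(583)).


For K = Q(sqrt(d)) with d squarefree: disc(K) = d if d = 1 mod 4, and disc(K) = 4d if d = 2 or 3 mod 4.
Here d = 583, and d mod 4 = 3.
d = 3 mod 4, not 1 (O_K = Z[sqrt(d)]), so disc(K) = 4d = 4 * (583) = 2332

2332


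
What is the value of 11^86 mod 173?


p = 173 is prime and the exponent is (p-1)/2 = 86, so by Euler's criterion 11^86 = (11/173) = +1 or -1 mod 173.
Compute by square-and-multiply:
  86 = 64 + 16 + 4 + 2 (binary 1010110)
  Repeated squaring mod 173: 11^1 = 11, 11^2 = 121, 11^4 = 109, 11^8 = 117, 11^16 = 22, 11^32 = 138, 11^64 = 14
  11^86 = 11^64 * 11^16 * 11^4 * 11^2 = 14 * 22 * 109 * 121 mod 173
    14 * 22 = 308 = 135 mod 173
    135 * 109 = 14715 = 10 mod 173
    10 * 121 = 1210 = 172 mod 173
  11^86 = 172 mod 173
Result 172 = p - 1 = -1 mod 173: 11 is a quadratic non-residue mod 173. As a residue in [0, p-1] the value is 172.
11^86 mod 173 = 172

172


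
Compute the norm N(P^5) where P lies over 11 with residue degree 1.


N(P^a) = p^(a*f)
= 11^(5*1)
= 11^5
= 161051

161051


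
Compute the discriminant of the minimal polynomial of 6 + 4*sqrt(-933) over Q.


The element 6 + 4*sqrt(-933) has minimal polynomial:
x^2 - 12*x + 14964
Discriminant = (-12)^2 - 4*(14964)
= 144 - 59856
= -59712

-59712


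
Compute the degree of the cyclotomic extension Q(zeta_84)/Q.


The degree equals Euler's totient phi(84).
84 = 2^2 * 3 * 7
phi(84) = 24

24


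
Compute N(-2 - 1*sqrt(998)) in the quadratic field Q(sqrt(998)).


N(a + b*sqrt(d)) = a^2 - d*b^2
= (-2)^2 - (998)*(-1)^2
= 4 - 998
= -994

-994


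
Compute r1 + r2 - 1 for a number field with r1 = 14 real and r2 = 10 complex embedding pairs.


By Dirichlet's unit theorem:
rank = r1 + r2 - 1
= 14 + 10 - 1
= 23

23


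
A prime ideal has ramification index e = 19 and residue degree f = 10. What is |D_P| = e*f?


|D_P| = e * f
= 19 * 10
= 190

190


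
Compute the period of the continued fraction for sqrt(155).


Run the CF algorithm for sqrt(155).
a_0 = floor(sqrt(155)) = 12; set m_0=0, q_0=1.
Recurrence: m' = q*a - m,  q' = (d - m'^2)/q,  a' = floor((a_0 + m')/q').
  step 1: m=12, q=11, a=2
  step 2: m=10, q=5, a=4
  step 3: m=10, q=11, a=2
  step 4: m=12, q=1, a=24
a_4 = 2*a_0 = 24, so the period closes here.
sqrt(155) = [12; 2, 4, 2, 24]
Period length = 4

4


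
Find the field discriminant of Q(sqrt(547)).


For K = Q(sqrt(d)) with d squarefree: disc(K) = d if d = 1 mod 4, and disc(K) = 4d if d = 2 or 3 mod 4.
Here d = 547, and d mod 4 = 3.
d = 3 mod 4, not 1 (O_K = Z[sqrt(d)]), so disc(K) = 4d = 4 * (547) = 2188

2188


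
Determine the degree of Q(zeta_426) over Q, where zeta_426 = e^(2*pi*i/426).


The degree equals Euler's totient phi(426).
426 = 2 * 3 * 71
phi(426) = 140

140


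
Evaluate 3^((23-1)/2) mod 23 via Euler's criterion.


p = 23 is prime and the exponent is (p-1)/2 = 11, so by Euler's criterion 3^11 = (3/23) = +1 or -1 mod 23.
Compute by square-and-multiply:
  11 = 8 + 2 + 1 (binary 1011)
  Repeated squaring mod 23: 3^1 = 3, 3^2 = 9, 3^4 = 12, 3^8 = 6
  3^11 = 3^8 * 3^2 * 3^1 = 6 * 9 * 3 mod 23
    6 * 9 = 54 = 8 mod 23
    8 * 3 = 24 = 1 mod 23
  3^11 = 1 mod 23
Result 1: 3 is a quadratic residue mod 23.
3^11 mod 23 = 1

1


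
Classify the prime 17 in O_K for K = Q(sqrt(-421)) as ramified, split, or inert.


K = Q(sqrt(-421)). Since d mod 4 = 3, disc(K) = -1684.
Check p | disc: -1684 mod 17 = 16.
p does not divide disc. Compute Legendre symbol (d/p):
4^((17-1)/2) mod 17 = 1
(d/p) = 1, so p splits: (p) = P*P' with e=1, f=1, g=2.
Therefore p is split.

split


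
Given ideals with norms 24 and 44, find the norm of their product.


N(IJ) = N(I) * N(J)
= 24 * 44
= 1056

1056


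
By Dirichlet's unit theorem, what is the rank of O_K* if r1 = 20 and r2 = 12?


By Dirichlet's unit theorem:
rank = r1 + r2 - 1
= 20 + 12 - 1
= 31

31


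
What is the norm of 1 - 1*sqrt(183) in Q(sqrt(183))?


N(a + b*sqrt(d)) = a^2 - d*b^2
= (1)^2 - (183)*(-1)^2
= 1 - 183
= -182

-182


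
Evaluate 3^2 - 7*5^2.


x^2 - d*y^2
= 3^2 - 7*5^2
= 9 - 175
= -166

-166


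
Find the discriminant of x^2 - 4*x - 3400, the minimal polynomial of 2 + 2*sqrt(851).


The element 2 + 2*sqrt(851) has minimal polynomial:
x^2 - 4*x - 3400
Discriminant = (-4)^2 - 4*(-3400)
= 16 + 13600
= 13616

13616


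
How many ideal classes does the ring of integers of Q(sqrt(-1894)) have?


K = Q(sqrt(-1894)). d mod 4 = 2, so D = disc(K) = 4d = -7576
h(K) equals the number of primitive reduced positive-definite forms (a, b, c) = a*x^2 + b*x*y + c*y^2 with b^2 - 4ac = D,
where reduced means |b| <= a <= c, with b >= 0 whenever |b| = a or a = c, and primitive means gcd(a, b, c) = 1.
Reduced forces 3a^2 <= |D| = 7576, so 1 <= a <= 50; b must have the parity of D, and c = (b^2 - D)/(4a) must be an integer >= a.
Enumerate a = 1..50, b in [-a, a]:
  a=1: (1, 0, 1894)  [1]
  a=2: (2, 0, 947)  [1]
  a=3..4: none
  a=5: (5, -2, 379), (5, 2, 379)  [2]
  a=6..9: none
  a=10: (10, -8, 191), (10, 8, 191)  [2]
  a=11: (11, -6, 173), (11, 6, 173)  [2]
  a=12: none
  a=13: (13, -4, 146), (13, 4, 146)  [2]
  a=14..18: none
  a=19: (19, -10, 101), (19, 10, 101)  [2]
  a=20..21: none
  a=22: (22, -16, 89), (22, 16, 89)  [2]
  a=23..24: none
  a=25: (25, -18, 79), (25, 18, 79)  [2]
  a=26: (26, -4, 73), (26, 4, 73)  [2]
  a=27..28: none
  a=29: (29, -14, 67), (29, 14, 67)  [2]
  a=30: none
  a=31: (31, -22, 65), (31, 22, 65)  [2]
  a=32..36: none
  a=37: (37, -34, 59), (37, 34, 59)  [2]
  a=38: (38, -28, 55), (38, 28, 55)  [2]
  a=39..40: none
  a=41: (41, -38, 55), (41, 38, 55)  [2]
  a=42: none
  a=43: (43, -32, 50), (43, 32, 50)  [2]
  a=44..50: none
Total reduced forms: 1 + 1 + 2 + 2 + 2 + 2 + 2 + 2 + 2 + 2 + 2 + 2 + 2 + 2 + 2 + 2 = 30
h = 30

30


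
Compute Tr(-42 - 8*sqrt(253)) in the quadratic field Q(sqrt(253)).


Tr(a + b*sqrt(d)) = (a + b*sqrt(d)) + (a - b*sqrt(d)) = 2a
= 2 * (-42)
= -84

-84


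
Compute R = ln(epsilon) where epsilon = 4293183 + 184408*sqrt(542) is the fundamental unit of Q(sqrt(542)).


epsilon = 4293183 + 184408*sqrt(542)
= 8.5864e+06
R = ln(8.5864e+06)
= 15.9657

15.9657


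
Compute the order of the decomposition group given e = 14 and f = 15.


|D_P| = e * f
= 14 * 15
= 210

210


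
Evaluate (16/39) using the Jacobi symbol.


Compute (16/39) via quadratic reciprocity:
  pull out 2: (2/39) = +1  (since 39 mod 8 = 7)
  pull out 2: (2/39) = +1  (since 39 mod 8 = 7)
  pull out 2: (2/39) = +1  (since 39 mod 8 = 7)
  pull out 2: (2/39) = +1  (since 39 mod 8 = 7)
  (1/39) = 1
Product of signs = 1

1


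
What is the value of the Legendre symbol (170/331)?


p = 331 is prime, so compute (170/331) with the reciprocity algorithm (Jacobi-symbol steps: pull out 2s via (2/n), flip via reciprocity, reduce):
  pull out 2: (2/331) = -1  (since 331 mod 8 = 3)
  reciprocity: (85/331) -> +(331/85)
  reduce: (76/85)
  pull out 2: (2/85) = -1  (since 85 mod 8 = 5)
  pull out 2: (2/85) = -1  (since 85 mod 8 = 5)
  reciprocity: (19/85) -> +(85/19)
  reduce: (9/19)
  reciprocity: (9/19) -> +(19/9)
  reduce: (1/9)
  (1/9) = 1
Product of signs = -1
(170/331) = -1

-1


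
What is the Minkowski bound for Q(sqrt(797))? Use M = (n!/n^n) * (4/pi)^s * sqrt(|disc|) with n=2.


d = 797, d mod 4 = 1, so disc(K) = d = 797; |disc(K)| = 797
Real quadratic field, so n = 2, s = r2 = 0, r1 = 2
M = (n!/n^n) * (4/pi)^s * sqrt(|disc(K)|) = (2!/2^2) * (4/pi)^0 * sqrt(797)
= 0.5 * 1.000000 * 28.231188
= 14.1156

14.1156


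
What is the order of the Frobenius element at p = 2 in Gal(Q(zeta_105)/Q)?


The Frobenius at p in Gal(Q(zeta_n)/Q) = (Z/nZ)* is the class of p, so its order is ord_105(2), the smallest k >= 1 with 2^k = 1 mod 105.
n = 105 = 3 * 5 * 7, phi(105) = 48; the order divides phi(n).
Divisors of 48: 1, 2, 3, 4, 6, 8, 12, 16, 24, 48
Repeated squaring mod 105: 2^1 = 2, 2^2 = 4, 2^4 = 16, 2^8 = 46, 2^16 = 16, 2^32 = 46
Test divisors in increasing order:
  k=1: 2^1 = 2 mod 105
  k=2: 2^2 = 4 mod 105
  k=3: 2^3 = 4 * 2 = 8 mod 105
  k=4: 2^4 = 16 mod 105
  k=6: 2^6 = 16 * 4 = 64 mod 105
  k=8: 2^8 = 46 mod 105
  k=12: 2^12 = 46 * 16 = 1 mod 105  <- first divisor giving 1
Order = 12

12


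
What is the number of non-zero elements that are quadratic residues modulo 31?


For prime p, the number of non-zero quadratic residues is (p-1)/2.
= (31-1)/2
= 15

15


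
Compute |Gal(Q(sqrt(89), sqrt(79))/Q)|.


The 2 square roots of distinct primes are multiplicatively independent over Q,
so [K:Q] = 2^2 and Gal(K/Q) is isomorphic to (Z/2Z)^2.
|Gal| = 2^2 = 4

4


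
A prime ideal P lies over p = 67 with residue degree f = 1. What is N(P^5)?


N(P^a) = p^(a*f)
= 67^(5*1)
= 67^5
= 1350125107

1350125107


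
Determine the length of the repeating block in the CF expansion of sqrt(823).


Run the CF algorithm for sqrt(823).
a_0 = floor(sqrt(823)) = 28; set m_0=0, q_0=1.
Recurrence: m' = q*a - m,  q' = (d - m'^2)/q,  a' = floor((a_0 + m')/q').
  step 1: m=28, q=39, a=1
  step 2: m=11, q=18, a=2
  step 3: m=25, q=11, a=4
  step 4: m=19, q=42, a=1
  step 5: m=23, q=7, a=7
  step 6: m=26, q=21, a=2
  step 7: m=16, q=27, a=1
  step 8: m=11, q=26, a=1
  step 9: m=15, q=23, a=1
  step 10: m=8, q=33, a=1
  step 11: m=25, q=6, a=8
  step 12: m=23, q=49, a=1
  step 13: m=26, q=3, a=18
  step 14: m=28, q=13, a=4
  step 15: m=24, q=19, a=2
  step 16: m=14, q=33, a=1
  step 17: m=19, q=14, a=3
  step 18: m=23, q=21, a=2
  step 19: m=19, q=22, a=2
  step 20: m=25, q=9, a=5
  step 21: m=20, q=47, a=1
  step 22: m=27, q=2, a=27
  step 23: m=27, q=47, a=1
  step 24: m=20, q=9, a=5
  step 25: m=25, q=22, a=2
  step 26: m=19, q=21, a=2
  step 27: m=23, q=14, a=3
  step 28: m=19, q=33, a=1
  step 29: m=14, q=19, a=2
  step 30: m=24, q=13, a=4
  step 31: m=28, q=3, a=18
  step 32: m=26, q=49, a=1
  step 33: m=23, q=6, a=8
  step 34: m=25, q=33, a=1
  step 35: m=8, q=23, a=1
  step 36: m=15, q=26, a=1
  step 37: m=11, q=27, a=1
  step 38: m=16, q=21, a=2
  step 39: m=26, q=7, a=7
  step 40: m=23, q=42, a=1
  step 41: m=19, q=11, a=4
  step 42: m=25, q=18, a=2
  step 43: m=11, q=39, a=1
  step 44: m=28, q=1, a=56
a_44 = 2*a_0 = 56, so the period closes here.
sqrt(823) = [28; 1, 2, 4, 1, 7, 2, 1, 1, 1, 1, 8, 1, 18, 4, 2, 1, 3, 2, 2, 5, 1, 27, 1, 5, 2, 2, 3, 1, 2, 4, 18, 1, 8, 1, 1, 1, 1, 2, 7, 1, 4, 2, 1, 56]
Period length = 44

44


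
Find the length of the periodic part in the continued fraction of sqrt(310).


Run the CF algorithm for sqrt(310).
a_0 = floor(sqrt(310)) = 17; set m_0=0, q_0=1.
Recurrence: m' = q*a - m,  q' = (d - m'^2)/q,  a' = floor((a_0 + m')/q').
  step 1: m=17, q=21, a=1
  step 2: m=4, q=14, a=1
  step 3: m=10, q=15, a=1
  step 4: m=5, q=19, a=1
  step 5: m=14, q=6, a=5
  step 6: m=16, q=9, a=3
  step 7: m=11, q=21, a=1
  step 8: m=10, q=10, a=2
  step 9: m=10, q=21, a=1
  step 10: m=11, q=9, a=3
  step 11: m=16, q=6, a=5
  step 12: m=14, q=19, a=1
  step 13: m=5, q=15, a=1
  step 14: m=10, q=14, a=1
  step 15: m=4, q=21, a=1
  step 16: m=17, q=1, a=34
a_16 = 2*a_0 = 34, so the period closes here.
sqrt(310) = [17; 1, 1, 1, 1, 5, 3, 1, 2, 1, 3, 5, 1, 1, 1, 1, 34]
Period length = 16

16


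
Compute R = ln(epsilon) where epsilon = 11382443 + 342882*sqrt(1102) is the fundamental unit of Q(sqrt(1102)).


epsilon = 11382443 + 342882*sqrt(1102)
= 2.2765e+07
R = ln(2.2765e+07)
= 16.9407

16.9407


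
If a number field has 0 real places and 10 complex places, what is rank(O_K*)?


By Dirichlet's unit theorem:
rank = r1 + r2 - 1
= 0 + 10 - 1
= 9

9


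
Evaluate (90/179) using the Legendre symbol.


p = 179 is prime, so compute (90/179) with the reciprocity algorithm (Jacobi-symbol steps: pull out 2s via (2/n), flip via reciprocity, reduce):
  pull out 2: (2/179) = -1  (since 179 mod 8 = 3)
  reciprocity: (45/179) -> +(179/45)
  reduce: (44/45)
  pull out 2: (2/45) = -1  (since 45 mod 8 = 5)
  pull out 2: (2/45) = -1  (since 45 mod 8 = 5)
  reciprocity: (11/45) -> +(45/11)
  reduce: (1/11)
  (1/11) = 1
Product of signs = -1
(90/179) = -1

-1


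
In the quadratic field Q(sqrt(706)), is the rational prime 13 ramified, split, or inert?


K = Q(sqrt(706)). Since d mod 4 = 2, disc(K) = 2824.
Check p | disc: 2824 mod 13 = 3.
p does not divide disc. Compute Legendre symbol (d/p):
4^((13-1)/2) mod 13 = 1
(d/p) = 1, so p splits: (p) = P*P' with e=1, f=1, g=2.
Therefore p is split.

split


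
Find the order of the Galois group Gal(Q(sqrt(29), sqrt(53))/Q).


The 2 square roots of distinct primes are multiplicatively independent over Q,
so [K:Q] = 2^2 and Gal(K/Q) is isomorphic to (Z/2Z)^2.
|Gal| = 2^2 = 4

4


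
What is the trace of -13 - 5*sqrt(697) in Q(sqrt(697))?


Tr(a + b*sqrt(d)) = (a + b*sqrt(d)) + (a - b*sqrt(d)) = 2a
= 2 * (-13)
= -26

-26


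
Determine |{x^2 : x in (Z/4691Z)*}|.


For prime p, the number of non-zero quadratic residues is (p-1)/2.
= (4691-1)/2
= 2345

2345


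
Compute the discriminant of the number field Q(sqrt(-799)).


For K = Q(sqrt(d)) with d squarefree: disc(K) = d if d = 1 mod 4, and disc(K) = 4d if d = 2 or 3 mod 4.
Here d = -799, and d mod 4 = 1.
d = 1 mod 4 (O_K = Z[(1+sqrt(d))/2]), so disc(K) = d = -799

-799


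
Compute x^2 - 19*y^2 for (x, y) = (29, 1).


x^2 - d*y^2
= 29^2 - 19*1^2
= 841 - 19
= 822

822


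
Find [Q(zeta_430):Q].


The degree equals Euler's totient phi(430).
430 = 2 * 5 * 43
phi(430) = 168

168


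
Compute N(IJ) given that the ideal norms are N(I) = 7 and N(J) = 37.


N(IJ) = N(I) * N(J)
= 7 * 37
= 259

259


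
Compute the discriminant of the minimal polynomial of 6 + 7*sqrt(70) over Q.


The element 6 + 7*sqrt(70) has minimal polynomial:
x^2 - 12*x - 3394
Discriminant = (-12)^2 - 4*(-3394)
= 144 + 13576
= 13720

13720


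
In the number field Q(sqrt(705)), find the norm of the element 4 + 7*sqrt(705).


N(a + b*sqrt(d)) = a^2 - d*b^2
= (4)^2 - (705)*(7)^2
= 16 - 34545
= -34529

-34529


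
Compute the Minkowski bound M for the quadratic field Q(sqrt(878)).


d = 878, d mod 4 = 2, so disc(K) = 4d = 3512; |disc(K)| = 3512
Real quadratic field, so n = 2, s = r2 = 0, r1 = 2
M = (n!/n^n) * (4/pi)^s * sqrt(|disc(K)|) = (2!/2^2) * (4/pi)^0 * sqrt(3512)
= 0.5 * 1.000000 * 59.262130
= 29.6311

29.6311


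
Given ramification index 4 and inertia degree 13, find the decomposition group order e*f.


|D_P| = e * f
= 4 * 13
= 52

52


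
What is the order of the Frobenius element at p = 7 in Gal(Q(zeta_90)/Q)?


The Frobenius at p in Gal(Q(zeta_n)/Q) = (Z/nZ)* is the class of p, so its order is ord_90(7), the smallest k >= 1 with 7^k = 1 mod 90.
n = 90 = 2 * 3^2 * 5, phi(90) = 24; the order divides phi(n).
Divisors of 24: 1, 2, 3, 4, 6, 8, 12, 24
Repeated squaring mod 90: 7^1 = 7, 7^2 = 49, 7^4 = 61, 7^8 = 31, 7^16 = 61
Test divisors in increasing order:
  k=1: 7^1 = 7 mod 90
  k=2: 7^2 = 49 mod 90
  k=3: 7^3 = 49 * 7 = 73 mod 90
  k=4: 7^4 = 61 mod 90
  k=6: 7^6 = 61 * 49 = 19 mod 90
  k=8: 7^8 = 31 mod 90
  k=12: 7^12 = 31 * 61 = 1 mod 90  <- first divisor giving 1
Order = 12

12


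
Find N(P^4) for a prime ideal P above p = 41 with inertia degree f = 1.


N(P^a) = p^(a*f)
= 41^(4*1)
= 41^4
= 2825761

2825761


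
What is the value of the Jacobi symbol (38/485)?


Compute (38/485) via quadratic reciprocity:
  pull out 2: (2/485) = -1  (since 485 mod 8 = 5)
  reciprocity: (19/485) -> +(485/19)
  reduce: (10/19)
  pull out 2: (2/19) = -1  (since 19 mod 8 = 3)
  reciprocity: (5/19) -> +(19/5)
  reduce: (4/5)
  pull out 2: (2/5) = -1  (since 5 mod 8 = 5)
  pull out 2: (2/5) = -1  (since 5 mod 8 = 5)
  (1/5) = 1
Product of signs = 1

1


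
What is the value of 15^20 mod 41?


p = 41 is prime and the exponent is (p-1)/2 = 20, so by Euler's criterion 15^20 = (15/41) = +1 or -1 mod 41.
Compute by square-and-multiply:
  20 = 16 + 4 (binary 10100)
  Repeated squaring mod 41: 15^1 = 15, 15^2 = 20, 15^4 = 31, 15^8 = 18, 15^16 = 37
  15^20 = 15^16 * 15^4 = 37 * 31 mod 41
    37 * 31 = 1147 = 40 mod 41
  15^20 = 40 mod 41
Result 40 = p - 1 = -1 mod 41: 15 is a quadratic non-residue mod 41. As a residue in [0, p-1] the value is 40.
15^20 mod 41 = 40

40


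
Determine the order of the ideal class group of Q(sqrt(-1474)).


K = Q(sqrt(-1474)). d mod 4 = 2, so D = disc(K) = 4d = -5896
h(K) equals the number of primitive reduced positive-definite forms (a, b, c) = a*x^2 + b*x*y + c*y^2 with b^2 - 4ac = D,
where reduced means |b| <= a <= c, with b >= 0 whenever |b| = a or a = c, and primitive means gcd(a, b, c) = 1.
Reduced forces 3a^2 <= |D| = 5896, so 1 <= a <= 44; b must have the parity of D, and c = (b^2 - D)/(4a) must be an integer >= a.
Enumerate a = 1..44, b in [-a, a]:
  a=1: (1, 0, 1474)  [1]
  a=2: (2, 0, 737)  [1]
  a=3..4: none
  a=5: (5, -2, 295), (5, 2, 295)  [2]
  a=6..9: none
  a=10: (10, -8, 149), (10, 8, 149)  [2]
  a=11: (11, 0, 134)  [1]
  a=12..21: none
  a=22: (22, 0, 67)  [1]
  a=23..24: none
  a=25: (25, -2, 59), (25, 2, 59)  [2]
  a=26..28: none
  a=29: (29, -22, 55), (29, 22, 55)  [2]
  a=30: none
  a=31: (31, -26, 53), (31, 26, 53)  [2]
  a=32..40: none
  a=41: (41, -34, 43), (41, 34, 43)  [2]
  a=42..44: none
Total reduced forms: 1 + 1 + 2 + 2 + 1 + 1 + 2 + 2 + 2 + 2 = 16
h = 16

16


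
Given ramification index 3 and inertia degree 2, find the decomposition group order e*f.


|D_P| = e * f
= 3 * 2
= 6

6


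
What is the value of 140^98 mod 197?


p = 197 is prime and the exponent is (p-1)/2 = 98, so by Euler's criterion 140^98 = (140/197) = +1 or -1 mod 197.
Compute by square-and-multiply:
  98 = 64 + 32 + 2 (binary 1100010)
  Repeated squaring mod 197: 140^1 = 140, 140^2 = 97, 140^4 = 150, 140^8 = 42, 140^16 = 188, 140^32 = 81, 140^64 = 60
  140^98 = 140^64 * 140^32 * 140^2 = 60 * 81 * 97 mod 197
    60 * 81 = 4860 = 132 mod 197
    132 * 97 = 12804 = 196 mod 197
  140^98 = 196 mod 197
Result 196 = p - 1 = -1 mod 197: 140 is a quadratic non-residue mod 197. As a residue in [0, p-1] the value is 196.
140^98 mod 197 = 196

196


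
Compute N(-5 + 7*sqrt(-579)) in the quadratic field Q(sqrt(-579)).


N(a + b*sqrt(d)) = a^2 - d*b^2
= (-5)^2 - (-579)*(7)^2
= 25 + 28371
= 28396

28396


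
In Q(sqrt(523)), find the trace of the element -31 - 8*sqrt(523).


Tr(a + b*sqrt(d)) = (a + b*sqrt(d)) + (a - b*sqrt(d)) = 2a
= 2 * (-31)
= -62

-62


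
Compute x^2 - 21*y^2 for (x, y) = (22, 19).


x^2 - d*y^2
= 22^2 - 21*19^2
= 484 - 7581
= -7097

-7097


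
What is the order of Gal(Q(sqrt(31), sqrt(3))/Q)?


The 2 square roots of distinct primes are multiplicatively independent over Q,
so [K:Q] = 2^2 and Gal(K/Q) is isomorphic to (Z/2Z)^2.
|Gal| = 2^2 = 4

4


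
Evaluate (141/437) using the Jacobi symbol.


Compute (141/437) via quadratic reciprocity:
  reciprocity: (141/437) -> +(437/141)
  reduce: (14/141)
  pull out 2: (2/141) = -1  (since 141 mod 8 = 5)
  reciprocity: (7/141) -> +(141/7)
  reduce: (1/7)
  (1/7) = 1
Product of signs = -1

-1


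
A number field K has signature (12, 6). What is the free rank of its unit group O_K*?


By Dirichlet's unit theorem:
rank = r1 + r2 - 1
= 12 + 6 - 1
= 17

17


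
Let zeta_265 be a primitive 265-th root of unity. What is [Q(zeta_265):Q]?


The degree equals Euler's totient phi(265).
265 = 5 * 53
phi(265) = 208

208


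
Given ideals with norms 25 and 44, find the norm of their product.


N(IJ) = N(I) * N(J)
= 25 * 44
= 1100

1100


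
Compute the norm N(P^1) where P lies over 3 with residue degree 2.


N(P^a) = p^(a*f)
= 3^(1*2)
= 3^2
= 9

9


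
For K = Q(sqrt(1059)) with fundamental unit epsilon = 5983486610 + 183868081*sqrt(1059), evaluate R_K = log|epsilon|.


epsilon = 5983486610 + 183868081*sqrt(1059)
= 1.1967e+10
R = ln(1.1967e+10)
= 23.2054

23.2054


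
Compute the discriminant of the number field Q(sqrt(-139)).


For K = Q(sqrt(d)) with d squarefree: disc(K) = d if d = 1 mod 4, and disc(K) = 4d if d = 2 or 3 mod 4.
Here d = -139, and d mod 4 = 1.
d = 1 mod 4 (O_K = Z[(1+sqrt(d))/2]), so disc(K) = d = -139

-139


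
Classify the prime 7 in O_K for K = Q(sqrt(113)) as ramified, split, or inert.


K = Q(sqrt(113)). Since d mod 4 = 1, disc(K) = 113.
Check p | disc: 113 mod 7 = 1.
p does not divide disc. Compute Legendre symbol (d/p):
1^((7-1)/2) mod 7 = 1
(d/p) = 1, so p splits: (p) = P*P' with e=1, f=1, g=2.
Therefore p is split.

split


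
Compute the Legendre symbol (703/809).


p = 809 is prime, so compute (703/809) with the reciprocity algorithm (Jacobi-symbol steps: pull out 2s via (2/n), flip via reciprocity, reduce):
  reciprocity: (703/809) -> +(809/703)
  reduce: (106/703)
  pull out 2: (2/703) = +1  (since 703 mod 8 = 7)
  reciprocity: (53/703) -> +(703/53)
  reduce: (14/53)
  pull out 2: (2/53) = -1  (since 53 mod 8 = 5)
  reciprocity: (7/53) -> +(53/7)
  reduce: (4/7)
  pull out 2: (2/7) = +1  (since 7 mod 8 = 7)
  pull out 2: (2/7) = +1  (since 7 mod 8 = 7)
  (1/7) = 1
Product of signs = -1
(703/809) = -1

-1


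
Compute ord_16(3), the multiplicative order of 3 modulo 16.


We want ord_16(3), the smallest k >= 1 with 3^k = 1 mod 16.
n = 16 = 2^4, phi(16) = 8; the order divides phi(n).
Divisors of 8: 1, 2, 4, 8
Repeated squaring mod 16: 3^1 = 3, 3^2 = 9, 3^4 = 1, 3^8 = 1
Test divisors in increasing order:
  k=1: 3^1 = 3 mod 16
  k=2: 3^2 = 9 mod 16
  k=4: 3^4 = 1 mod 16  <- first divisor giving 1
Order = 4

4


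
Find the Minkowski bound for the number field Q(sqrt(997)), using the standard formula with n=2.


d = 997, d mod 4 = 1, so disc(K) = d = 997; |disc(K)| = 997
Real quadratic field, so n = 2, s = r2 = 0, r1 = 2
M = (n!/n^n) * (4/pi)^s * sqrt(|disc(K)|) = (2!/2^2) * (4/pi)^0 * sqrt(997)
= 0.5 * 1.000000 * 31.575307
= 15.7877

15.7877


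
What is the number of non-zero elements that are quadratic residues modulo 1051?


For prime p, the number of non-zero quadratic residues is (p-1)/2.
= (1051-1)/2
= 525

525


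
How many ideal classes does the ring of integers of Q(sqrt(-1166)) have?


K = Q(sqrt(-1166)). d mod 4 = 2, so D = disc(K) = 4d = -4664
h(K) equals the number of primitive reduced positive-definite forms (a, b, c) = a*x^2 + b*x*y + c*y^2 with b^2 - 4ac = D,
where reduced means |b| <= a <= c, with b >= 0 whenever |b| = a or a = c, and primitive means gcd(a, b, c) = 1.
Reduced forces 3a^2 <= |D| = 4664, so 1 <= a <= 39; b must have the parity of D, and c = (b^2 - D)/(4a) must be an integer >= a.
Enumerate a = 1..39, b in [-a, a]:
  a=1: (1, 0, 1166)  [1]
  a=2: (2, 0, 583)  [1]
  a=3: (3, -2, 389), (3, 2, 389)  [2]
  a=4: none
  a=5: (5, -4, 234), (5, 4, 234)  [2]
  a=6: (6, -4, 195), (6, 4, 195)  [2]
  a=7..8: none
  a=9: (9, -4, 130), (9, 4, 130)  [2]
  a=10: (10, -4, 117), (10, 4, 117)  [2]
  a=11: (11, 0, 106)  [1]
  a=12: none
  a=13: (13, -4, 90), (13, 4, 90)  [2]
  a=14: none
  a=15: (15, -14, 81), (15, -4, 78), (15, 4, 78), (15, 14, 81)  [4]
  a=16..17: none
  a=18: (18, -4, 65), (18, 4, 65)  [2]
  a=19..21: none
  a=22: (22, 0, 53)  [1]
  a=23..24: none
  a=25: (25, -6, 47), (25, 6, 47)  [2]
  a=26: (26, -4, 45), (26, 4, 45)  [2]
  a=27: (27, -14, 45), (27, 14, 45)  [2]
  a=28: none
  a=29: (29, -18, 43), (29, 18, 43)  [2]
  a=30: (30, -16, 41), (30, -4, 39), (30, 4, 39), (30, 16, 41)  [4]
  a=31..32: none
  a=33: (33, -22, 39), (33, 22, 39)  [2]
  a=34..39: none
Total reduced forms: 1 + 1 + 2 + 2 + 2 + 2 + 2 + 1 + 2 + 4 + 2 + 1 + 2 + 2 + 2 + 2 + 4 + 2 = 36
h = 36

36


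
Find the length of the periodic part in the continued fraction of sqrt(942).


Run the CF algorithm for sqrt(942).
a_0 = floor(sqrt(942)) = 30; set m_0=0, q_0=1.
Recurrence: m' = q*a - m,  q' = (d - m'^2)/q,  a' = floor((a_0 + m')/q').
  step 1: m=30, q=42, a=1
  step 2: m=12, q=19, a=2
  step 3: m=26, q=14, a=4
  step 4: m=30, q=3, a=20
  step 5: m=30, q=14, a=4
  step 6: m=26, q=19, a=2
  step 7: m=12, q=42, a=1
  step 8: m=30, q=1, a=60
a_8 = 2*a_0 = 60, so the period closes here.
sqrt(942) = [30; 1, 2, 4, 20, 4, 2, 1, 60]
Period length = 8

8


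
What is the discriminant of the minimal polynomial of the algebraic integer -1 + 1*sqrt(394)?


The element -1 + 1*sqrt(394) has minimal polynomial:
x^2 + 2*x - 393
Discriminant = (2)^2 - 4*(-393)
= 4 + 1572
= 1576

1576


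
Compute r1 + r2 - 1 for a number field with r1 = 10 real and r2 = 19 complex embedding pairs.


By Dirichlet's unit theorem:
rank = r1 + r2 - 1
= 10 + 19 - 1
= 28

28


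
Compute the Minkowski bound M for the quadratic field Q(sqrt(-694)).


d = -694, d mod 4 = 2, so disc(K) = 4d = -2776; |disc(K)| = 2776
Imaginary quadratic field, so n = 2, s = r2 = 1, r1 = 0
M = (n!/n^n) * (4/pi)^s * sqrt(|disc(K)|) = (2!/2^2) * (4/pi)^1 * sqrt(2776)
= 0.5 * 1.273240 * 52.687759
= 33.5421

33.5421


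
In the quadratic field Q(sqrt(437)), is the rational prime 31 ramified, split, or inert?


K = Q(sqrt(437)). Since d mod 4 = 1, disc(K) = 437.
Check p | disc: 437 mod 31 = 3.
p does not divide disc. Compute Legendre symbol (d/p):
3^((31-1)/2) mod 31 = -1
(d/p) = -1, so p is inert: (p) stays prime with e=1, f=2, g=1.
Therefore p is inert.

inert


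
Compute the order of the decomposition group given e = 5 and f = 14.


|D_P| = e * f
= 5 * 14
= 70

70


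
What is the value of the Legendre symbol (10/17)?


p = 17 is prime, so compute (10/17) with the reciprocity algorithm (Jacobi-symbol steps: pull out 2s via (2/n), flip via reciprocity, reduce):
  pull out 2: (2/17) = +1  (since 17 mod 8 = 1)
  reciprocity: (5/17) -> +(17/5)
  reduce: (2/5)
  pull out 2: (2/5) = -1  (since 5 mod 8 = 5)
  (1/5) = 1
Product of signs = -1
(10/17) = -1

-1


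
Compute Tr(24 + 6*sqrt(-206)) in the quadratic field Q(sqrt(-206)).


Tr(a + b*sqrt(d)) = (a + b*sqrt(d)) + (a - b*sqrt(d)) = 2a
= 2 * (24)
= 48

48


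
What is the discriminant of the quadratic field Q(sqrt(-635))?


For K = Q(sqrt(d)) with d squarefree: disc(K) = d if d = 1 mod 4, and disc(K) = 4d if d = 2 or 3 mod 4.
Here d = -635, and d mod 4 = 1.
d = 1 mod 4 (O_K = Z[(1+sqrt(d))/2]), so disc(K) = d = -635

-635


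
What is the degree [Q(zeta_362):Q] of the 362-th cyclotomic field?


The degree equals Euler's totient phi(362).
362 = 2 * 181
phi(362) = 180

180


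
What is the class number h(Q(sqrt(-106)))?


K = Q(sqrt(-106)). d mod 4 = 2, so D = disc(K) = 4d = -424
h(K) equals the number of primitive reduced positive-definite forms (a, b, c) = a*x^2 + b*x*y + c*y^2 with b^2 - 4ac = D,
where reduced means |b| <= a <= c, with b >= 0 whenever |b| = a or a = c, and primitive means gcd(a, b, c) = 1.
Reduced forces 3a^2 <= |D| = 424, so 1 <= a <= 11; b must have the parity of D, and c = (b^2 - D)/(4a) must be an integer >= a.
Enumerate a = 1..11, b in [-a, a]:
  a=1: (1, 0, 106)  [1]
  a=2: (2, 0, 53)  [1]
  a=3..4: none
  a=5: (5, -4, 22), (5, 4, 22)  [2]
  a=6..9: none
  a=10: (10, -4, 11), (10, 4, 11)  [2]
  a=11: none
Total reduced forms: 1 + 1 + 2 + 2 = 6
h = 6

6


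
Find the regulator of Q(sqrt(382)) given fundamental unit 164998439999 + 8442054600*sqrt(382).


epsilon = 164998439999 + 8442054600*sqrt(382)
= 3.3000e+11
R = ln(3.3000e+11)
= 26.5223

26.5223


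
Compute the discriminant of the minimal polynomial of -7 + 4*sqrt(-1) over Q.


The element -7 + 4*sqrt(-1) has minimal polynomial:
x^2 + 14*x + 65
Discriminant = (14)^2 - 4*(65)
= 196 - 260
= -64

-64


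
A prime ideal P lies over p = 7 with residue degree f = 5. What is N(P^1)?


N(P^a) = p^(a*f)
= 7^(1*5)
= 7^5
= 16807

16807


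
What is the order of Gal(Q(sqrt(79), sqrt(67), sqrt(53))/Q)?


The 3 square roots of distinct primes are multiplicatively independent over Q,
so [K:Q] = 2^3 and Gal(K/Q) is isomorphic to (Z/2Z)^3.
|Gal| = 2^3 = 8

8


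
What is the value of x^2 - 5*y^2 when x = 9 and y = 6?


x^2 - d*y^2
= 9^2 - 5*6^2
= 81 - 180
= -99

-99


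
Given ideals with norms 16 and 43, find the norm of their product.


N(IJ) = N(I) * N(J)
= 16 * 43
= 688

688


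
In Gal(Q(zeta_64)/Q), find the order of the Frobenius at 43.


The Frobenius at p in Gal(Q(zeta_n)/Q) = (Z/nZ)* is the class of p, so its order is ord_64(43), the smallest k >= 1 with 43^k = 1 mod 64.
n = 64 = 2^6, phi(64) = 32; the order divides phi(n).
Divisors of 32: 1, 2, 4, 8, 16, 32
Repeated squaring mod 64: 43^1 = 43, 43^2 = 57, 43^4 = 49, 43^8 = 33, 43^16 = 1, 43^32 = 1
Test divisors in increasing order:
  k=1: 43^1 = 43 mod 64
  k=2: 43^2 = 57 mod 64
  k=4: 43^4 = 49 mod 64
  k=8: 43^8 = 33 mod 64
  k=16: 43^16 = 1 mod 64  <- first divisor giving 1
Order = 16

16


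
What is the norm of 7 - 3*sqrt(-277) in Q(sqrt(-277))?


N(a + b*sqrt(d)) = a^2 - d*b^2
= (7)^2 - (-277)*(-3)^2
= 49 + 2493
= 2542

2542


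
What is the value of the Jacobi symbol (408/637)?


Compute (408/637) via quadratic reciprocity:
  pull out 2: (2/637) = -1  (since 637 mod 8 = 5)
  pull out 2: (2/637) = -1  (since 637 mod 8 = 5)
  pull out 2: (2/637) = -1  (since 637 mod 8 = 5)
  reciprocity: (51/637) -> +(637/51)
  reduce: (25/51)
  reciprocity: (25/51) -> +(51/25)
  reduce: (1/25)
  (1/25) = 1
Product of signs = -1

-1


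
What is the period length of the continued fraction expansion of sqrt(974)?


Run the CF algorithm for sqrt(974).
a_0 = floor(sqrt(974)) = 31; set m_0=0, q_0=1.
Recurrence: m' = q*a - m,  q' = (d - m'^2)/q,  a' = floor((a_0 + m')/q').
  step 1: m=31, q=13, a=4
  step 2: m=21, q=41, a=1
  step 3: m=20, q=14, a=3
  step 4: m=22, q=35, a=1
  step 5: m=13, q=23, a=1
  step 6: m=10, q=38, a=1
  step 7: m=28, q=5, a=11
  step 8: m=27, q=49, a=1
  step 9: m=22, q=10, a=5
  step 10: m=28, q=19, a=3
  step 11: m=29, q=7, a=8
  step 12: m=27, q=35, a=1
  step 13: m=8, q=26, a=1
  step 14: m=18, q=25, a=1
  step 15: m=7, q=37, a=1
  step 16: m=30, q=2, a=30
  step 17: m=30, q=37, a=1
  step 18: m=7, q=25, a=1
  step 19: m=18, q=26, a=1
  step 20: m=8, q=35, a=1
  step 21: m=27, q=7, a=8
  step 22: m=29, q=19, a=3
  step 23: m=28, q=10, a=5
  step 24: m=22, q=49, a=1
  step 25: m=27, q=5, a=11
  step 26: m=28, q=38, a=1
  step 27: m=10, q=23, a=1
  step 28: m=13, q=35, a=1
  step 29: m=22, q=14, a=3
  step 30: m=20, q=41, a=1
  step 31: m=21, q=13, a=4
  step 32: m=31, q=1, a=62
a_32 = 2*a_0 = 62, so the period closes here.
sqrt(974) = [31; 4, 1, 3, 1, 1, 1, 11, 1, 5, 3, 8, 1, 1, 1, 1, 30, 1, 1, 1, 1, 8, 3, 5, 1, 11, 1, 1, 1, 3, 1, 4, 62]
Period length = 32

32
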